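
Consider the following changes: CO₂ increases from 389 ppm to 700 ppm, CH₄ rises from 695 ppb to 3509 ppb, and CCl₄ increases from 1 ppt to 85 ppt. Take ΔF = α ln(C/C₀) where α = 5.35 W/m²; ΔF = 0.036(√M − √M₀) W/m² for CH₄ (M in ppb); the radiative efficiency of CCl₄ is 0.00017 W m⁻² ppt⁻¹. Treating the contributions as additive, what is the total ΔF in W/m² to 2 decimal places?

CO₂: 5.35 × ln(700/389) = 5.35 × ln(1.79949) = 5.35 × 0.58750 = 3.1431 W/m².
CH₄: 0.036 × (√3509 − √695) = 0.036 × (59.2368 − 26.3629) = 0.036 × 32.8739 = 1.1835 W/m².
CCl₄: ΔF = 0.00017 × (85 − 1) = 0.00017 × 84 = 0.0143 W/m².
Total ΔF = 3.1431 + 1.1835 + 0.0143 = 4.3409 W/m².

ΔF = 4.34 W/m²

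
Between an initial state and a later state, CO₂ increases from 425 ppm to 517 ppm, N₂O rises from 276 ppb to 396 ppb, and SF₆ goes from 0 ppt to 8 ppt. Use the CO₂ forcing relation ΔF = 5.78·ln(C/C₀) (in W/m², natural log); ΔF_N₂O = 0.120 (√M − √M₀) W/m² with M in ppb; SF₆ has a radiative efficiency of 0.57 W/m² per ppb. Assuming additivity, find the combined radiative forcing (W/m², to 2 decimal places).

ΔF = 1.53 W/m²

CO₂: 5.78 × ln(517/425) = 5.78 × ln(1.21647) = 5.78 × 0.19595 = 1.1326 W/m².
N₂O: 0.120 × (√396 − √276) = 0.120 × (19.8997 − 16.6132) = 0.120 × 3.2865 = 0.3944 W/m².
SF₆: Δ = 8 − 0 = 8 ppt = 0.008 ppb; ΔF = 0.57 × 0.008 = 0.0046 W/m².
Total ΔF = 1.1326 + 0.3944 + 0.0046 = 1.5316 W/m².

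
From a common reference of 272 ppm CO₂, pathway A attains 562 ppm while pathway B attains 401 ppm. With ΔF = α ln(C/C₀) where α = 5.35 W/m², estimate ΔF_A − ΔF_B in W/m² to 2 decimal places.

ΔF_A = 5.35 ln(562/272) = 5.35 × 0.72570 = 3.8825 W/m².
ΔF_B = 5.35 ln(401/272) = 5.35 × 0.38816 = 2.0767 W/m².
Difference: 3.8825 − 2.0767 = 1.8058 W/m².

ΔF_A − ΔF_B = 1.81 W/m²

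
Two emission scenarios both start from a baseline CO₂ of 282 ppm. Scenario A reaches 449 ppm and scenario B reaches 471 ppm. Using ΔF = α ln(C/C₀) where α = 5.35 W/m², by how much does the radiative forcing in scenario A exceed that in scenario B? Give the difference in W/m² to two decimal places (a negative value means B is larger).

ΔF_A = 5.35 ln(449/282) = 5.35 × 0.46512 = 2.4884 W/m².
ΔF_B = 5.35 ln(471/282) = 5.35 × 0.51295 = 2.7443 W/m².
Difference: 2.4884 − 2.7443 = -0.2559 W/m².

ΔF_A − ΔF_B = -0.26 W/m²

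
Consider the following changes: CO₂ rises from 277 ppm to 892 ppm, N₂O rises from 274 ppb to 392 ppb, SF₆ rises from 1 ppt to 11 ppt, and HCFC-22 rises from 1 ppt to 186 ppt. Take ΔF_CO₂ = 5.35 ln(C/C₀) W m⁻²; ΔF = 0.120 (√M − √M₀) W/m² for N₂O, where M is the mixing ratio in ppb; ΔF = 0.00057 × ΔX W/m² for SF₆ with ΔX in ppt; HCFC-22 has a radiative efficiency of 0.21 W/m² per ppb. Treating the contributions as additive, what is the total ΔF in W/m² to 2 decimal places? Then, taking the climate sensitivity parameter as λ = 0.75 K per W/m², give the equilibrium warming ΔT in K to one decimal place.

ΔF = 6.69 W/m²; ΔT = 5.0 K

CO₂: 5.35 × ln(892/277) = 5.35 × ln(3.22022) = 5.35 × 1.16945 = 6.2566 W/m².
N₂O: 0.120 × (√392 − √274) = 0.120 × (19.7990 − 16.5529) = 0.120 × 3.2461 = 0.3895 W/m².
SF₆: ΔF = 0.00057 × (11 − 1) = 0.00057 × 10 = 0.0057 W/m².
HCFC-22: Δ = 186 − 1 = 185 ppt = 0.185 ppb; ΔF = 0.21 × 0.185 = 0.0389 W/m².
Total ΔF = 6.2566 + 0.3895 + 0.0057 + 0.0389 = 6.6907 W/m².
ΔT = λ ΔF = 0.75 × 6.69 = 5.0175 K.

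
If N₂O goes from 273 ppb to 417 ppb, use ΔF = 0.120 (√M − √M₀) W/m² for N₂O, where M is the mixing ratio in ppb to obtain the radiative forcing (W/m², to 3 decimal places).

N₂O: 0.120 × (√417 − √273) = 0.120 × (20.4206 − 16.5227) = 0.120 × 3.8979 = 0.4677 W/m².

ΔF = 0.468 W/m²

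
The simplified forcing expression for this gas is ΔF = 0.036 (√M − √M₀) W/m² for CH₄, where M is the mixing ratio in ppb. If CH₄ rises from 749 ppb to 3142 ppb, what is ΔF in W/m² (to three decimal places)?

CH₄: 0.036 × (√3142 − √749) = 0.036 × (56.0535 − 27.3679) = 0.036 × 28.6856 = 1.0327 W/m².

ΔF = 1.033 W/m²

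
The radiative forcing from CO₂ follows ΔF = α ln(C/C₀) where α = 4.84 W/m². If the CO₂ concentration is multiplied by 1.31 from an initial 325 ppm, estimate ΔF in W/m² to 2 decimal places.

ΔF = 1.31 W/m²

Because the forcing depends only on the ratio C/C₀, the initial concentration does not enter.
ΔF = 4.84 × ln(1.31) = 4.84 × 0.27003 = 1.3069 W/m².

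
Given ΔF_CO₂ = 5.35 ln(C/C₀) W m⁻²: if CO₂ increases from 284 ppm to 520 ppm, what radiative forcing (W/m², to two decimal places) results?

CO₂: 5.35 × ln(520/284) = 5.35 × ln(1.83099) = 5.35 × 0.60486 = 3.2360 W/m².

ΔF = 3.24 W/m²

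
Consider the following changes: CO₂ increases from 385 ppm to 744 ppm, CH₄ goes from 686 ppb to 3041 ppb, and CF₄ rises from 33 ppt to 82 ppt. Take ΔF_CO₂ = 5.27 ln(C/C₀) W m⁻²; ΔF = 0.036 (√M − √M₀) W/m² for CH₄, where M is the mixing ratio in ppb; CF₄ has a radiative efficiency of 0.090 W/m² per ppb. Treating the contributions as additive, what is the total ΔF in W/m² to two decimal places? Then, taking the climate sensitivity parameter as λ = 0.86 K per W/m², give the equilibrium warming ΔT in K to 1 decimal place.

CO₂: 5.27 × ln(744/385) = 5.27 × ln(1.93247) = 5.27 × 0.65880 = 3.4719 W/m².
CH₄: 0.036 × (√3041 − √686) = 0.036 × (55.1453 − 26.1916) = 0.036 × 28.9537 = 1.0423 W/m².
CF₄: Δ = 82 − 33 = 49 ppt = 0.049 ppb; ΔF = 0.090 × 0.049 = 0.0044 W/m².
Total ΔF = 3.4719 + 1.0423 + 0.0044 = 4.5186 W/m².
ΔT = λ ΔF = 0.86 × 4.52 = 3.8872 K.

ΔF = 4.52 W/m²; ΔT = 3.9 K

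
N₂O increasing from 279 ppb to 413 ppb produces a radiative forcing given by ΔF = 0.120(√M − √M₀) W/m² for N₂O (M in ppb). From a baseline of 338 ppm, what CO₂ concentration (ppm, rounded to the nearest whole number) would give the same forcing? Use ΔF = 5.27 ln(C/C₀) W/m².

C ≈ 367 ppm

N₂O forcing: 0.120 × (√413 − √279) = 0.120 × (20.3224 − 16.7033) = 0.120 × 3.6191 = 0.43429 W/m².
Set 5.27 ln(C/338) = 0.43429: ln(C/338) = 0.43429/5.27 = 0.08241, so C = 338 × e^0.08241 = 338 × 1.08590 = 367.03 ppm.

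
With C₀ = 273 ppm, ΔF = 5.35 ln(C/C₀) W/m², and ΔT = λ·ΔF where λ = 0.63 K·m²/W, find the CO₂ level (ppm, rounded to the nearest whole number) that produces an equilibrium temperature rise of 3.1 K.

C ≈ 685 ppm

Required forcing: ΔF = ΔT/λ = 3.1/0.63 = 4.9206 W/m².
Then ln(C/273) = ΔF/5.35 = 4.9206/5.35 = 0.91974.
So C = 273 × e^0.91974 = 273 × 2.50864 = 684.86 ppm.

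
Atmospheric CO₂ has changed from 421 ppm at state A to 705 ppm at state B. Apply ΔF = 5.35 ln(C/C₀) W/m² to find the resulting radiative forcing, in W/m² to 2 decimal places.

CO₂ absorption bands are partially saturated, so forcing scales with the logarithm of the concentration ratio.
CO₂: 5.35 × ln(705/421) = 5.35 × ln(1.67458) = 5.35 × 0.51556 = 2.7582 W/m².

ΔF = 2.76 W/m²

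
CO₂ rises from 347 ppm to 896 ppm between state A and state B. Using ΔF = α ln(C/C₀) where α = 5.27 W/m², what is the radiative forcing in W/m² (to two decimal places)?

CO₂: 5.27 × ln(896/347) = 5.27 × ln(2.58213) = 5.27 × 0.94861 = 4.9992 W/m².

ΔF = 5.00 W/m²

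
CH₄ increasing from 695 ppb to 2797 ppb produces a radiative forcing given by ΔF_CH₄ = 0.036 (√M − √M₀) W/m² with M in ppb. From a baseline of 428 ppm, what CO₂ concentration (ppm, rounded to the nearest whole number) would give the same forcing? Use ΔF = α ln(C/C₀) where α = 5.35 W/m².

CH₄ forcing: 0.036 × (√2797 − √695) = 0.036 × (52.8867 − 26.3629) = 0.036 × 26.5238 = 0.95486 W/m².
Set 5.35 ln(C/428) = 0.95486: ln(C/428) = 0.95486/5.35 = 0.17848, so C = 428 × e^0.17848 = 428 × 1.19540 = 511.63 ppm.

C ≈ 512 ppm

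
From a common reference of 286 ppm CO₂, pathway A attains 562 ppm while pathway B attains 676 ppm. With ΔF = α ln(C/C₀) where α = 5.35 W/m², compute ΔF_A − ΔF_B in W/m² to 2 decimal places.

ΔF_A − ΔF_B = -0.99 W/m²

ΔF_A = 5.35 ln(562/286) = 5.35 × 0.67551 = 3.6140 W/m².
ΔF_B = 5.35 ln(676/286) = 5.35 × 0.86020 = 4.6021 W/m².
Difference: 3.6140 − 4.6021 = -0.9881 W/m².
(Equivalently, ΔF_A − ΔF_B = 5.35 ln(562/676) = 5.35 × -0.18469 = -0.9881 W/m².)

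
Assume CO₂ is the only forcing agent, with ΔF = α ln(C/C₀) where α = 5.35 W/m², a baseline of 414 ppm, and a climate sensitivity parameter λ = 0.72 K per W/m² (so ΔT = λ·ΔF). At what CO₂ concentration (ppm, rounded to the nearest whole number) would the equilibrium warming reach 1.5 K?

Required forcing: ΔF = ΔT/λ = 1.5/0.72 = 2.0833 W/m².
Then ln(C/414) = ΔF/5.35 = 2.0833/5.35 = 0.38940.
So C = 414 × e^0.38940 = 414 × 1.47609 = 611.10 ppm.

C ≈ 611 ppm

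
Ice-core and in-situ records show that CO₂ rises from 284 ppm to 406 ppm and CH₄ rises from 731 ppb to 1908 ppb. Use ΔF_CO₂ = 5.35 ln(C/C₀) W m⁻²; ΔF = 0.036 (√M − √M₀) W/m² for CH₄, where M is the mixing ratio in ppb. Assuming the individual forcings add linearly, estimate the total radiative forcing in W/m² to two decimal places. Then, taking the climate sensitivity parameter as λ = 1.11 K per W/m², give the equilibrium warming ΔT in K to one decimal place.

CO₂: 5.35 × ln(406/284) = 5.35 × ln(1.42958) = 5.35 × 0.35738 = 1.9120 W/m².
CH₄: 0.036 × (√1908 − √731) = 0.036 × (43.6807 − 27.0370) = 0.036 × 16.6437 = 0.5992 W/m².
Total ΔF = 1.9120 + 0.5992 = 2.5112 W/m².
ΔT = λ ΔF = 1.11 × 2.51 = 2.7861 K.

ΔF = 2.51 W/m²; ΔT = 2.8 K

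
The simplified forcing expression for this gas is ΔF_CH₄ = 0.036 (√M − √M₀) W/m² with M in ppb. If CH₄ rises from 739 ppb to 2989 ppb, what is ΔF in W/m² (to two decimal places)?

CH₄: 0.036 × (√2989 − √739) = 0.036 × (54.6717 − 27.1846) = 0.036 × 27.4871 = 0.9895 W/m².

ΔF = 0.99 W/m²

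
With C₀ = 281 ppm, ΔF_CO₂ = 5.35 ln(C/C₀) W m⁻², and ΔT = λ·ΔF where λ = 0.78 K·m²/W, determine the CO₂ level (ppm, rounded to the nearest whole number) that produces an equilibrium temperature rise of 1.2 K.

C ≈ 375 ppm

Required forcing: ΔF = ΔT/λ = 1.2/0.78 = 1.5385 W/m².
Then ln(C/281) = ΔF/5.35 = 1.5385/5.35 = 0.28757.
So C = 281 × e^0.28757 = 281 × 1.33318 = 374.62 ppm.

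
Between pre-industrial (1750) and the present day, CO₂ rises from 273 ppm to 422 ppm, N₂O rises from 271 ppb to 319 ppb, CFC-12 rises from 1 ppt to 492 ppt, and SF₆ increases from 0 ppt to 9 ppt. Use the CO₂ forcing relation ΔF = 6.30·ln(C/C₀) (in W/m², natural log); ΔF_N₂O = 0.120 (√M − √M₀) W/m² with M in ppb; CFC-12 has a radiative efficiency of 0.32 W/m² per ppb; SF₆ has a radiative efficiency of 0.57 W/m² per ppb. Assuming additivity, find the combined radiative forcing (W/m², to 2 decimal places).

ΔF = 3.07 W/m²

CO₂: 6.30 × ln(422/273) = 6.30 × ln(1.54579) = 6.30 × 0.43554 = 2.7439 W/m².
N₂O: 0.120 × (√319 − √271) = 0.120 × (17.8606 − 16.4621) = 0.120 × 1.3985 = 0.1678 W/m².
CFC-12: Δ = 492 − 1 = 491 ppt = 0.491 ppb; ΔF = 0.32 × 0.491 = 0.1571 W/m².
SF₆: Δ = 9 − 0 = 9 ppt = 0.009 ppb; ΔF = 0.57 × 0.009 = 0.0051 W/m².
Total ΔF = 2.7439 + 0.1678 + 0.1571 + 0.0051 = 3.0739 W/m².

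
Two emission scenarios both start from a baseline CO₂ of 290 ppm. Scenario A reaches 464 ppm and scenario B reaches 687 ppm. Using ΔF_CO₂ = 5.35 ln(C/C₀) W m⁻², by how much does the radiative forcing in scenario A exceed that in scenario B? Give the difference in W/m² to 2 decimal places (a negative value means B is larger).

ΔF_A − ΔF_B = -2.10 W/m²

ΔF_A = 5.35 ln(464/290) = 5.35 × 0.47000 = 2.5145 W/m².
ΔF_B = 5.35 ln(687/290) = 5.35 × 0.86245 = 4.6141 W/m².
Difference: 2.5145 − 4.6141 = -2.0996 W/m².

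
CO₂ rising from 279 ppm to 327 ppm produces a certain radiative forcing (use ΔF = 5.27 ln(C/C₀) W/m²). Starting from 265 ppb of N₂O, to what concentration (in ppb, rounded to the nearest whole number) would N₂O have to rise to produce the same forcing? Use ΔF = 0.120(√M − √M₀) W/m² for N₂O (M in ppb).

M ≈ 541 ppb

CO₂ forcing: 5.27 × ln(327/279) = 5.27 × 0.158748 = 0.83660 W/m².
Set 0.120(√M − √265) = 0.83660: √M = 0.83660/0.120 + √265 = 6.9717 + 16.2788 = 23.2505.
M = (23.2505)² = 540.59 ppb.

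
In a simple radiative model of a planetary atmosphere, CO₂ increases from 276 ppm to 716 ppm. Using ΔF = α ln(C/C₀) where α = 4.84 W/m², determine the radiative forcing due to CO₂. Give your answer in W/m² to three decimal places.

ΔF = 4.614 W/m²

CO₂: 4.84 × ln(716/276) = 4.84 × ln(2.59420) = 4.84 × 0.95328 = 4.6139 W/m².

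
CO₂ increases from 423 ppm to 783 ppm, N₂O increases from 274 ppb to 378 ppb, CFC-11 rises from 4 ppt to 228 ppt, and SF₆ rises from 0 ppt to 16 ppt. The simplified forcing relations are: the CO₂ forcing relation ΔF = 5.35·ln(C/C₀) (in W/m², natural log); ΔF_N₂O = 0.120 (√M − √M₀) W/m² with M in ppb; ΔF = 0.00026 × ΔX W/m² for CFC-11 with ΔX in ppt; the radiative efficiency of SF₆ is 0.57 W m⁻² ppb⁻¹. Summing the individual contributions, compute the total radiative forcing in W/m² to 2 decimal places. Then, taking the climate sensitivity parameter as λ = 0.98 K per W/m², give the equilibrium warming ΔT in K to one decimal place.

CO₂: 5.35 × ln(783/423) = 5.35 × ln(1.85106) = 5.35 × 0.61576 = 3.2943 W/m².
N₂O: 0.120 × (√378 − √274) = 0.120 × (19.4422 − 16.5529) = 0.120 × 2.8893 = 0.3467 W/m².
CFC-11: ΔF = 0.00026 × (228 − 4) = 0.00026 × 224 = 0.0582 W/m².
SF₆: Δ = 16 − 0 = 16 ppt = 0.016 ppb; ΔF = 0.57 × 0.016 = 0.0091 W/m².
Total ΔF = 3.2943 + 0.3467 + 0.0582 + 0.0091 = 3.7083 W/m².
ΔT = λ ΔF = 0.98 × 3.71 = 3.6358 K.

ΔF = 3.71 W/m²; ΔT = 3.6 K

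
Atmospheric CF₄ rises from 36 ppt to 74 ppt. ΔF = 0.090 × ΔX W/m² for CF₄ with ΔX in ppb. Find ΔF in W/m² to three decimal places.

ΔF = 0.003 W/m²

CF₄: Δ = 74 − 36 = 38 ppt = 0.038 ppb; ΔF = 0.090 × 0.038 = 0.0034 W/m².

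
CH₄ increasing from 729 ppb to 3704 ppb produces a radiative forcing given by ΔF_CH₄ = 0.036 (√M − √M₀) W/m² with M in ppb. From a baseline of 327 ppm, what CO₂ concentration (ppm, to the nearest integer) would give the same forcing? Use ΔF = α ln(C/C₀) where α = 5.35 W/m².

C ≈ 411 ppm

CH₄ forcing: 0.036 × (√3704 − √729) = 0.036 × (60.8605 − 27.0000) = 0.036 × 33.8605 = 1.21898 W/m².
Set 5.35 ln(C/327) = 1.21898: ln(C/327) = 1.21898/5.35 = 0.22785, so C = 327 × e^0.22785 = 327 × 1.25590 = 410.68 ppm.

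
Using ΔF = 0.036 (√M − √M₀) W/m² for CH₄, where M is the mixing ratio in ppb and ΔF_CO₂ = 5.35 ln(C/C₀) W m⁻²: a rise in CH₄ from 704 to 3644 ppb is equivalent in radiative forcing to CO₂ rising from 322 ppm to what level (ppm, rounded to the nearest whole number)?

CH₄ forcing: 0.036 × (√3644 − √704) = 0.036 × (60.3656 − 26.5330) = 0.036 × 33.8326 = 1.21797 W/m².
Set 5.35 ln(C/322) = 1.21797: ln(C/322) = 1.21797/5.35 = 0.22766, so C = 322 × e^0.22766 = 322 × 1.25566 = 404.32 ppm.

C ≈ 404 ppm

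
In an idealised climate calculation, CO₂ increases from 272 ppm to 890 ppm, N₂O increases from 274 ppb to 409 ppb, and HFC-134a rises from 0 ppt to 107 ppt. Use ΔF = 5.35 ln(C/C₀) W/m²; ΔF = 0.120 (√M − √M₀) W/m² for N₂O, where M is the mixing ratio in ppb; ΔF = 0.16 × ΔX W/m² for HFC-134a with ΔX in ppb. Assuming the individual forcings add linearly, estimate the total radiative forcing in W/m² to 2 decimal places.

ΔF = 6.80 W/m²

CO₂: 5.35 × ln(890/272) = 5.35 × ln(3.27206) = 5.35 × 1.18542 = 6.3420 W/m².
N₂O: 0.120 × (√409 − √274) = 0.120 × (20.2237 − 16.5529) = 0.120 × 3.6708 = 0.4405 W/m².
HFC-134a: Δ = 107 − 0 = 107 ppt = 0.107 ppb; ΔF = 0.16 × 0.107 = 0.0171 W/m².
Total ΔF = 6.3420 + 0.4405 + 0.0171 = 6.7996 W/m².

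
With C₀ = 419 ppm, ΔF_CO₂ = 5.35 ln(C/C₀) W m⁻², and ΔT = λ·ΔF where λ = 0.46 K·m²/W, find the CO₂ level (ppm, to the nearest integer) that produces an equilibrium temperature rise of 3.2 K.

Required forcing: ΔF = ΔT/λ = 3.2/0.46 = 6.9565 W/m².
Then ln(C/419) = ΔF/5.35 = 6.9565/5.35 = 1.30028.
So C = 419 × e^1.30028 = 419 × 3.67032 = 1537.86 ppm.

C ≈ 1538 ppm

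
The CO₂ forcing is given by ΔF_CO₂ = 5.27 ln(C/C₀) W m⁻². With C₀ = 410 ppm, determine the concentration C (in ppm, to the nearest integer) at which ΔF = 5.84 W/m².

C ≈ 1242 ppm

Set 5.27 ln(C/410) = 5.84, so ln(C/410) = 5.84/5.27 = 1.10816.
Then C/410 = e^1.10816 = 3.02878, giving C = 410 × 3.02878 = 1241.80 ppm.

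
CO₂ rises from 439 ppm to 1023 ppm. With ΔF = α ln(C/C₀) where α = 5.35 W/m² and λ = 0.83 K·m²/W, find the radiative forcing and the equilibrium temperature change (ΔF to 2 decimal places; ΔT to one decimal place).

CO₂: 5.35 × ln(1023/439) = 5.35 × ln(2.33030) = 5.35 × 0.84600 = 4.5261 W/m².
ΔT = λ ΔF = 0.83 × 4.53 = 3.7599 K.

ΔF = 4.53 W/m²; ΔT = 3.8 K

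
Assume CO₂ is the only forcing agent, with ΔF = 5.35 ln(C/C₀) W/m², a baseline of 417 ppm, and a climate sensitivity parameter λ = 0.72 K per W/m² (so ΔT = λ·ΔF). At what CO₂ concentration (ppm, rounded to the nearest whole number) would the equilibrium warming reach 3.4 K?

Required forcing: ΔF = ΔT/λ = 3.4/0.72 = 4.7222 W/m².
Then ln(C/417) = ΔF/5.35 = 4.7222/5.35 = 0.88265.
So C = 417 × e^0.88265 = 417 × 2.41730 = 1008.01 ppm.

C ≈ 1008 ppm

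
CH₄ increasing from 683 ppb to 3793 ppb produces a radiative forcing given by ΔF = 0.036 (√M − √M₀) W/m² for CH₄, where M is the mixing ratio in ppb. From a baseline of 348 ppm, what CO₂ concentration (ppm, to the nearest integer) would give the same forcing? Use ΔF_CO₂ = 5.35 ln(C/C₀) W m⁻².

CH₄ forcing: 0.036 × (√3793 − √683) = 0.036 × (61.5873 − 26.1343) = 0.036 × 35.4530 = 1.27631 W/m².
Set 5.35 ln(C/348) = 1.27631: ln(C/348) = 1.27631/5.35 = 0.23856, so C = 348 × e^0.23856 = 348 × 1.26942 = 441.76 ppm.

C ≈ 442 ppm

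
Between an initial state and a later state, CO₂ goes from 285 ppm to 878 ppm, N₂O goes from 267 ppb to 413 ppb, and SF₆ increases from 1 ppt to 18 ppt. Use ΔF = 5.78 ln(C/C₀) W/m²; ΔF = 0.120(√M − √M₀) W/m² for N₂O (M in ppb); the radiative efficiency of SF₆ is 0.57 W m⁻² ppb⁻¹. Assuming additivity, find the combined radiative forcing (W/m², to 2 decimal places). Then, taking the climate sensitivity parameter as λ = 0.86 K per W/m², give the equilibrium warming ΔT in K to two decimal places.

CO₂: 5.78 × ln(878/285) = 5.78 × ln(3.08070) = 5.78 × 1.12516 = 6.5034 W/m².
N₂O: 0.120 × (√413 − √267) = 0.120 × (20.3224 − 16.3401) = 0.120 × 3.9823 = 0.4779 W/m².
SF₆: Δ = 18 − 1 = 17 ppt = 0.017 ppb; ΔF = 0.57 × 0.017 = 0.0097 W/m².
Total ΔF = 6.5034 + 0.4779 + 0.0097 = 6.9910 W/m².
ΔT = λ ΔF = 0.86 × 6.99 = 6.0114 K.

ΔF = 6.99 W/m²; ΔT = 6.01 K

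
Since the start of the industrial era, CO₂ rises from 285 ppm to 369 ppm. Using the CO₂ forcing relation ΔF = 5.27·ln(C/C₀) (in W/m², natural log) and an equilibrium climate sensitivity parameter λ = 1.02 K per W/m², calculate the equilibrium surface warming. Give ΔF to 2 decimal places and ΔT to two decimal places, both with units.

CO₂: 5.27 × ln(369/285) = 5.27 × ln(1.29474) = 5.27 × 0.25831 = 1.3613 W/m².
ΔT = λ ΔF = 1.02 × 1.36 = 1.3872 K.

ΔF = 1.36 W/m²; ΔT = 1.39 K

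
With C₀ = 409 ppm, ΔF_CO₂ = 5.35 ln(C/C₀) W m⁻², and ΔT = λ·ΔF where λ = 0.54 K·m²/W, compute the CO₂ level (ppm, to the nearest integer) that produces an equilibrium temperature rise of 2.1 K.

Required forcing: ΔF = ΔT/λ = 2.1/0.54 = 3.8889 W/m².
Then ln(C/409) = ΔF/5.35 = 3.8889/5.35 = 0.72690.
So C = 409 × e^0.72690 = 409 × 2.06866 = 846.08 ppm.

C ≈ 846 ppm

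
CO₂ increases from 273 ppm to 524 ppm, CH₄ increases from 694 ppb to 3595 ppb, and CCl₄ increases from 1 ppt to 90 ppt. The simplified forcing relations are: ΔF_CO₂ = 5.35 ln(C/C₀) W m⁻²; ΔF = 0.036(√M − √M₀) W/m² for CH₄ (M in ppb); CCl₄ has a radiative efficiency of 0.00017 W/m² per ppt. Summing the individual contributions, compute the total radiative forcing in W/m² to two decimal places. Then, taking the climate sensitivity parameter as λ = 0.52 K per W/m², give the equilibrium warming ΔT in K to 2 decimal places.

CO₂: 5.35 × ln(524/273) = 5.35 × ln(1.91941) = 5.35 × 0.65202 = 3.4883 W/m².
CH₄: 0.036 × (√3595 − √694) = 0.036 × (59.9583 − 26.3439) = 0.036 × 33.6144 = 1.2101 W/m².
CCl₄: ΔF = 0.00017 × (90 − 1) = 0.00017 × 89 = 0.0151 W/m².
Total ΔF = 3.4883 + 1.2101 + 0.0151 = 4.7135 W/m².
ΔT = λ ΔF = 0.52 × 4.71 = 2.4492 K.

ΔF = 4.71 W/m²; ΔT = 2.45 K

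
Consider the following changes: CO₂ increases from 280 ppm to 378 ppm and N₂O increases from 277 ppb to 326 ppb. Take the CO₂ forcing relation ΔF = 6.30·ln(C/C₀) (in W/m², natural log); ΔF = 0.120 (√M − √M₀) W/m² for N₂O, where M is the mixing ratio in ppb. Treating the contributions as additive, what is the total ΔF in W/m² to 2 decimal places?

ΔF = 2.06 W/m²

CO₂: 6.30 × ln(378/280) = 6.30 × ln(1.35000) = 6.30 × 0.30010 = 1.8906 W/m².
N₂O: 0.120 × (√326 − √277) = 0.120 × (18.0555 − 16.6433) = 0.120 × 1.4122 = 0.1695 W/m².
Total ΔF = 1.8906 + 0.1695 = 2.0601 W/m².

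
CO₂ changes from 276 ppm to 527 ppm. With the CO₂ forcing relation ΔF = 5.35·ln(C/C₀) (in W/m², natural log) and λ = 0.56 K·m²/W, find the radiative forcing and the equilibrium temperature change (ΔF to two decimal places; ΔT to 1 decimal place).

CO₂: 5.35 × ln(527/276) = 5.35 × ln(1.90942) = 5.35 × 0.64680 = 3.4604 W/m².
ΔT = λ ΔF = 0.56 × 3.46 = 1.9376 K.

ΔF = 3.46 W/m²; ΔT = 1.9 K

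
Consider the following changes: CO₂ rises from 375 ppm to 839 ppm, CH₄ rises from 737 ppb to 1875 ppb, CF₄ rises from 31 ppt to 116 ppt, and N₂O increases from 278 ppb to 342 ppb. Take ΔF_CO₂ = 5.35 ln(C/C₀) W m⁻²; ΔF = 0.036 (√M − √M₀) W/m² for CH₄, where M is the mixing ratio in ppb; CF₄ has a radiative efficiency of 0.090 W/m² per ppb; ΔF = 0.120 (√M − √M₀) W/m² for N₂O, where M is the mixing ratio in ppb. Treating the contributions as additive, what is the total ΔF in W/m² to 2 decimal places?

CO₂: 5.35 × ln(839/375) = 5.35 × ln(2.23733) = 5.35 × 0.80528 = 4.3082 W/m².
CH₄: 0.036 × (√1875 − √737) = 0.036 × (43.3013 − 27.1477) = 0.036 × 16.1536 = 0.5815 W/m².
CF₄: Δ = 116 − 31 = 85 ppt = 0.085 ppb; ΔF = 0.090 × 0.085 = 0.0077 W/m².
N₂O: 0.120 × (√342 − √278) = 0.120 × (18.4932 − 16.6733) = 0.120 × 1.8199 = 0.2184 W/m².
Total ΔF = 4.3082 + 0.5815 + 0.0077 + 0.2184 = 5.1158 W/m².

ΔF = 5.12 W/m²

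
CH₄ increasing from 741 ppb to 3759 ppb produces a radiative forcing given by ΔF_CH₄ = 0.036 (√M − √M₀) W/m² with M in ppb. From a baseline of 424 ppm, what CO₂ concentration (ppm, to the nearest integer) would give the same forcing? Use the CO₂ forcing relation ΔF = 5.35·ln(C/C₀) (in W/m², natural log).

CH₄ forcing: 0.036 × (√3759 − √741) = 0.036 × (61.3107 − 27.2213) = 0.036 × 34.0894 = 1.22722 W/m².
Set 5.35 ln(C/424) = 1.22722: ln(C/424) = 1.22722/5.35 = 0.22939, so C = 424 × e^0.22939 = 424 × 1.25783 = 533.32 ppm.

C ≈ 533 ppm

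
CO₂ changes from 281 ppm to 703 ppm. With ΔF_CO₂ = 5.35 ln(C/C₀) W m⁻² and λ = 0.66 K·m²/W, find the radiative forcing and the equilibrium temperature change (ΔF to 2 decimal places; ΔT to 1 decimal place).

CO₂: 5.35 × ln(703/281) = 5.35 × ln(2.50178) = 5.35 × 0.91700 = 4.9060 W/m².
ΔT = λ ΔF = 0.66 × 4.91 = 3.2406 K.

ΔF = 4.91 W/m²; ΔT = 3.2 K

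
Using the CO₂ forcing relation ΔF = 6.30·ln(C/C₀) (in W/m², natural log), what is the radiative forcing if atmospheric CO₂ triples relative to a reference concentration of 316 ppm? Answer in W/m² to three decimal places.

ΔF = 6.921 W/m²

Because the forcing depends only on the ratio C/C₀, the initial concentration does not enter.
ΔF = 6.30 × ln(3) = 6.30 × 1.09861 = 6.9212 W/m².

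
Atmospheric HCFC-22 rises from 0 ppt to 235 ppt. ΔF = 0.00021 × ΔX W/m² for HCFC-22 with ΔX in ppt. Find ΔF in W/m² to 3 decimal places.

ΔF = 0.049 W/m²

HCFC-22: ΔF = 0.00021 × (235 − 0) = 0.00021 × 235 = 0.0494 W/m².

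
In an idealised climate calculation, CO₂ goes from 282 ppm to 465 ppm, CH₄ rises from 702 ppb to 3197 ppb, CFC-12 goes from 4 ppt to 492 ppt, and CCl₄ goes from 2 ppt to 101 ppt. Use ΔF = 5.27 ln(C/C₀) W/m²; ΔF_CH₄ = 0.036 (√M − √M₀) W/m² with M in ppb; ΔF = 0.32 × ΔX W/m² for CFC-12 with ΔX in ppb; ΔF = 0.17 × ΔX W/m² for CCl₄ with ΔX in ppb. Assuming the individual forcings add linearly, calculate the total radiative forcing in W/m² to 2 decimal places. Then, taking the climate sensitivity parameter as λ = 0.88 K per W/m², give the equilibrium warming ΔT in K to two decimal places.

CO₂: 5.27 × ln(465/282) = 5.27 × ln(1.64894) = 5.27 × 0.50013 = 2.6357 W/m².
CH₄: 0.036 × (√3197 − √702) = 0.036 × (56.5420 − 26.4953) = 0.036 × 30.0467 = 1.0817 W/m².
CFC-12: Δ = 492 − 4 = 488 ppt = 0.488 ppb; ΔF = 0.32 × 0.488 = 0.1562 W/m².
CCl₄: Δ = 101 − 2 = 99 ppt = 0.099 ppb; ΔF = 0.17 × 0.099 = 0.0168 W/m².
Total ΔF = 2.6357 + 1.0817 + 0.1562 + 0.0168 = 3.8904 W/m².
ΔT = λ ΔF = 0.88 × 3.89 = 3.4232 K.

ΔF = 3.89 W/m²; ΔT = 3.42 K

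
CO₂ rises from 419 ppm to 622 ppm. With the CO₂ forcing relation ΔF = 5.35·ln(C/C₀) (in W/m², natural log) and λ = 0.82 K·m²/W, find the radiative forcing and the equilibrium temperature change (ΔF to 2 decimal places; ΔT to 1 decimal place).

CO₂: 5.35 × ln(622/419) = 5.35 × ln(1.48449) = 5.35 × 0.39507 = 2.1136 W/m².
ΔT = λ ΔF = 0.82 × 2.11 = 1.7302 K.

ΔF = 2.11 W/m²; ΔT = 1.7 K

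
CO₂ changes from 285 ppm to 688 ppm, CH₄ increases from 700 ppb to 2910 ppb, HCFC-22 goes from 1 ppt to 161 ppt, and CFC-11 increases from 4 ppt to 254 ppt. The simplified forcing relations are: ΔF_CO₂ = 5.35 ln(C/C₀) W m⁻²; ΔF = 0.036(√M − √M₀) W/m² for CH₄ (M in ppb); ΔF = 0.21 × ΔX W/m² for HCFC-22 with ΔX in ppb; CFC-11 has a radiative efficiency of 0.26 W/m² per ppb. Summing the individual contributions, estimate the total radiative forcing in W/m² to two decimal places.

ΔF = 5.80 W/m²

CO₂: 5.35 × ln(688/285) = 5.35 × ln(2.41404) = 5.35 × 0.88130 = 4.7150 W/m².
CH₄: 0.036 × (√2910 − √700) = 0.036 × (53.9444 − 26.4575) = 0.036 × 27.4869 = 0.9895 W/m².
HCFC-22: Δ = 161 − 1 = 160 ppt = 0.160 ppb; ΔF = 0.21 × 0.160 = 0.0336 W/m².
CFC-11: Δ = 254 − 4 = 250 ppt = 0.250 ppb; ΔF = 0.26 × 0.250 = 0.0650 W/m².
Total ΔF = 4.7150 + 0.9895 + 0.0336 + 0.0650 = 5.8031 W/m².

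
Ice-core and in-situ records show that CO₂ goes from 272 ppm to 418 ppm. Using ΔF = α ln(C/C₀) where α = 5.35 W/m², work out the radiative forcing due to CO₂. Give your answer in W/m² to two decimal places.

CO₂ absorption bands are partially saturated, so forcing scales with the logarithm of the concentration ratio.
CO₂: 5.35 × ln(418/272) = 5.35 × ln(1.53676) = 5.35 × 0.42968 = 2.2988 W/m².

ΔF = 2.30 W/m²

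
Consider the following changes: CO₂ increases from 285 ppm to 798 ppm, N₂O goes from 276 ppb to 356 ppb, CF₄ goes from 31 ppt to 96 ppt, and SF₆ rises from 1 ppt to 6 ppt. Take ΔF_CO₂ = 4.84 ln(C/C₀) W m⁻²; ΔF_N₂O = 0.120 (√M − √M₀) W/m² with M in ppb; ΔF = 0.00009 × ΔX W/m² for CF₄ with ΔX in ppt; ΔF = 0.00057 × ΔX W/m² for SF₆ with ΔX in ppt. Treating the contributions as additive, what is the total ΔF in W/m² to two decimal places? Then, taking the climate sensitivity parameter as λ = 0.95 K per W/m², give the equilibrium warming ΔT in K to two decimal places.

ΔF = 5.26 W/m²; ΔT = 5.00 K

CO₂: 4.84 × ln(798/285) = 4.84 × ln(2.80000) = 4.84 × 1.02962 = 4.9834 W/m².
N₂O: 0.120 × (√356 − √276) = 0.120 × (18.8680 − 16.6132) = 0.120 × 2.2548 = 0.2706 W/m².
CF₄: ΔF = 0.00009 × (96 − 31) = 0.00009 × 65 = 0.0059 W/m².
SF₆: ΔF = 0.00057 × (6 − 1) = 0.00057 × 5 = 0.0029 W/m².
Total ΔF = 4.9834 + 0.2706 + 0.0059 + 0.0029 = 5.2628 W/m².
ΔT = λ ΔF = 0.95 × 5.26 = 4.9970 K.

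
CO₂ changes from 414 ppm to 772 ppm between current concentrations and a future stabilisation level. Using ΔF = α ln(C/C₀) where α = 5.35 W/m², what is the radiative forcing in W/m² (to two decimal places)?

ΔF = 3.33 W/m²

CO₂: 5.35 × ln(772/414) = 5.35 × ln(1.86473) = 5.35 × 0.62312 = 3.3337 W/m².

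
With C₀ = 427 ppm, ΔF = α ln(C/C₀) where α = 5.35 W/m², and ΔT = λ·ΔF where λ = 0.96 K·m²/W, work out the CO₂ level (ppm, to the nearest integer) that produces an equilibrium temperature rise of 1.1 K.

Required forcing: ΔF = ΔT/λ = 1.1/0.96 = 1.1458 W/m².
Then ln(C/427) = ΔF/5.35 = 1.1458/5.35 = 0.21417.
So C = 427 × e^0.21417 = 427 × 1.23883 = 528.98 ppm.

C ≈ 529 ppm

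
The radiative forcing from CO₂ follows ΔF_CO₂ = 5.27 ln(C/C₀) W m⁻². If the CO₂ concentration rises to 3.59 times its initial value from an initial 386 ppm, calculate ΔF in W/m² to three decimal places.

ΔF = 5.27 × ln(3.59) = 5.27 × 1.27815 = 6.7359 W/m².

ΔF = 6.736 W/m²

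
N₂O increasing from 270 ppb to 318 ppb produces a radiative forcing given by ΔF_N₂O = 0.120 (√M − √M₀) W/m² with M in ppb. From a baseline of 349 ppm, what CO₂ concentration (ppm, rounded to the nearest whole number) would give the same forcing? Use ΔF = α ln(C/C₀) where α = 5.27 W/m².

N₂O forcing: 0.120 × (√318 − √270) = 0.120 × (17.8326 − 16.4317) = 0.120 × 1.4009 = 0.16811 W/m².
Set 5.27 ln(C/349) = 0.16811: ln(C/349) = 0.16811/5.27 = 0.03190, so C = 349 × e^0.03190 = 349 × 1.03241 = 360.31 ppm.

C ≈ 360 ppm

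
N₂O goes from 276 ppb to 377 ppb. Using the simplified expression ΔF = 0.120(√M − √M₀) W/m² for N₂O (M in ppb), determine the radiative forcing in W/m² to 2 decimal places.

ΔF = 0.34 W/m²

N₂O: 0.120 × (√377 − √276) = 0.120 × (19.4165 − 16.6132) = 0.120 × 2.8033 = 0.3364 W/m².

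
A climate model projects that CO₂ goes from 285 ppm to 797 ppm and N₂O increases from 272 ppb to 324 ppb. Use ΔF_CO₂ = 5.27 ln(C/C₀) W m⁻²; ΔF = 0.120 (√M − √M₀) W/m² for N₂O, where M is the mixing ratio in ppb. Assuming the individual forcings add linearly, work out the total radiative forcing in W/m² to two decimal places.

CO₂: 5.27 × ln(797/285) = 5.27 × ln(2.79649) = 5.27 × 1.02837 = 5.4195 W/m².
N₂O: 0.120 × (√324 − √272) = 0.120 × (18.0000 − 16.4924) = 0.120 × 1.5076 = 0.1809 W/m².
Total ΔF = 5.4195 + 0.1809 = 5.6004 W/m².

ΔF = 5.60 W/m²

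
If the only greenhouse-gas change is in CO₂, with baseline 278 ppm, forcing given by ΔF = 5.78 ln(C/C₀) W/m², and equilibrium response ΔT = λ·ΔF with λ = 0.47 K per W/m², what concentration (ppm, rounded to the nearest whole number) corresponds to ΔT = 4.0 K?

C ≈ 1212 ppm

Required forcing: ΔF = ΔT/λ = 4.0/0.47 = 8.5106 W/m².
Then ln(C/278) = ΔF/5.78 = 8.5106/5.78 = 1.47242.
So C = 278 × e^1.47242 = 278 × 4.35977 = 1212.02 ppm.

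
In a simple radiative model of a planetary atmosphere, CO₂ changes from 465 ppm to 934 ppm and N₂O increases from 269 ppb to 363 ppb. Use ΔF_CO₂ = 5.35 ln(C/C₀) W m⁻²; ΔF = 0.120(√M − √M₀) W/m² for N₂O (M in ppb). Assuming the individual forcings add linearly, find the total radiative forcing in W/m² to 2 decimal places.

ΔF = 4.05 W/m²

CO₂: 5.35 × ln(934/465) = 5.35 × ln(2.00860) = 5.35 × 0.69744 = 3.7313 W/m².
N₂O: 0.120 × (√363 − √269) = 0.120 × (19.0526 − 16.4012) = 0.120 × 2.6514 = 0.3182 W/m².
Total ΔF = 3.7313 + 0.3182 = 4.0495 W/m².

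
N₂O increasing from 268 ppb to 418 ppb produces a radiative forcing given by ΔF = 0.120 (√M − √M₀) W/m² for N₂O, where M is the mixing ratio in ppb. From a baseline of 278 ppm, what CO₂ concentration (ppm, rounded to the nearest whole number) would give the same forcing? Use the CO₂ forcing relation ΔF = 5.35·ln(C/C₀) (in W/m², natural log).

C ≈ 305 ppm

N₂O forcing: 0.120 × (√418 − √268) = 0.120 × (20.4450 − 16.3707) = 0.120 × 4.0743 = 0.48892 W/m².
Set 5.35 ln(C/278) = 0.48892: ln(C/278) = 0.48892/5.35 = 0.09139, so C = 278 × e^0.09139 = 278 × 1.09570 = 304.60 ppm.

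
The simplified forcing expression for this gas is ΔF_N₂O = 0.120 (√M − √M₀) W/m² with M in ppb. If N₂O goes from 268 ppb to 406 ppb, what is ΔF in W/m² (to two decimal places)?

N₂O: 0.120 × (√406 − √268) = 0.120 × (20.1494 − 16.3707) = 0.120 × 3.7787 = 0.4534 W/m².

ΔF = 0.45 W/m²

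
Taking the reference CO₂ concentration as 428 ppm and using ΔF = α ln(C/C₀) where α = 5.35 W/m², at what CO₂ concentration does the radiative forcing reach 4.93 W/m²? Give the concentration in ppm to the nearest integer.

C ≈ 1076 ppm

Set 5.35 ln(C/428) = 4.93, so ln(C/428) = 4.93/5.35 = 0.92150.
Then C/428 = e^0.92150 = 2.51306, giving C = 428 × 2.51306 = 1075.59 ppm.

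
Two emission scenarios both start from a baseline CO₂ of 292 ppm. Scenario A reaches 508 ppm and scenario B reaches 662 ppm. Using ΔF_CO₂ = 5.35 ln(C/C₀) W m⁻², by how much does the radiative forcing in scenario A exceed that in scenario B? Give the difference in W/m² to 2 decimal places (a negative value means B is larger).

ΔF_A − ΔF_B = -1.42 W/m²

ΔF_A = 5.35 ln(508/292) = 5.35 × 0.55373 = 2.9625 W/m².
ΔF_B = 5.35 ln(662/292) = 5.35 × 0.81851 = 4.3790 W/m².
Difference: 2.9625 − 4.3790 = -1.4165 W/m².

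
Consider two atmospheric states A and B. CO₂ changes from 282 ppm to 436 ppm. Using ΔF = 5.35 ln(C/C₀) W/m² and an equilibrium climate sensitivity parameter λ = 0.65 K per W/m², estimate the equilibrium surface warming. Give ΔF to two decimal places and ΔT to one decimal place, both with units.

CO₂: 5.35 × ln(436/282) = 5.35 × ln(1.54610) = 5.35 × 0.43574 = 2.3312 W/m².
ΔT = λ ΔF = 0.65 × 2.33 = 1.5145 K.

ΔF = 2.33 W/m²; ΔT = 1.5 K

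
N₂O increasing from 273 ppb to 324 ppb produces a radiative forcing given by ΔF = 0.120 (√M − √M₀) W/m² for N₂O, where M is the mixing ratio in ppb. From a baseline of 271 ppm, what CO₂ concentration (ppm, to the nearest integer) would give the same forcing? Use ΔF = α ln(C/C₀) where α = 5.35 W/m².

C ≈ 280 ppm

N₂O forcing: 0.120 × (√324 − √273) = 0.120 × (18.0000 − 16.5227) = 0.120 × 1.4773 = 0.17728 W/m².
Set 5.35 ln(C/271) = 0.17728: ln(C/271) = 0.17728/5.35 = 0.03314, so C = 271 × e^0.03314 = 271 × 1.03370 = 280.13 ppm.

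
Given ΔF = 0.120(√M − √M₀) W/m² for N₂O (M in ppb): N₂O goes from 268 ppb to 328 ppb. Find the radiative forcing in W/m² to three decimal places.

N₂O: 0.120 × (√328 − √268) = 0.120 × (18.1108 − 16.3707) = 0.120 × 1.7401 = 0.2088 W/m².

ΔF = 0.209 W/m²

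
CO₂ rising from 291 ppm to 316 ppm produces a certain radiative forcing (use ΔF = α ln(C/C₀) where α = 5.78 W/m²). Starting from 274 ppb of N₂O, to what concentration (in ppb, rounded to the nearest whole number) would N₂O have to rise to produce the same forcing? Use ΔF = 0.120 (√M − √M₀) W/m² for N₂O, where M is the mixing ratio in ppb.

CO₂ forcing: 5.78 × ln(316/291) = 5.78 × 0.082419 = 0.47638 W/m².
Set 0.120(√M − √274) = 0.47638: √M = 0.47638/0.120 + √274 = 3.9698 + 16.5529 = 20.5227.
M = (20.5227)² = 421.18 ppb.

M ≈ 421 ppb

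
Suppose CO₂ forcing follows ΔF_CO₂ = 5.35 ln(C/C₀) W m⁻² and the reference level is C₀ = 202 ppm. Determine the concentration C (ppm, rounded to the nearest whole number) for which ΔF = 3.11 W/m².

Set 5.35 ln(C/202) = 3.11, so ln(C/202) = 3.11/5.35 = 0.58131.
Then C/202 = e^0.58131 = 1.78838, giving C = 202 × 1.78838 = 361.25 ppm.

C ≈ 361 ppm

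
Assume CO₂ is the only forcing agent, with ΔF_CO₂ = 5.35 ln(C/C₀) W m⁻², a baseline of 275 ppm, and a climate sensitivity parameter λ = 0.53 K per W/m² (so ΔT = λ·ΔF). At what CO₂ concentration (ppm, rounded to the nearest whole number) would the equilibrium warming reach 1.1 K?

C ≈ 405 ppm

Required forcing: ΔF = ΔT/λ = 1.1/0.53 = 2.0755 W/m².
Then ln(C/275) = ΔF/5.35 = 2.0755/5.35 = 0.38794.
So C = 275 × e^0.38794 = 275 × 1.47394 = 405.33 ppm.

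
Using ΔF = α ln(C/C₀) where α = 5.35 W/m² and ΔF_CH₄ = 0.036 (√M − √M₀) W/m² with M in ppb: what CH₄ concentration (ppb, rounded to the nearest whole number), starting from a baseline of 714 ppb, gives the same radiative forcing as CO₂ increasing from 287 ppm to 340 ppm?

M ≈ 2694 ppb

CO₂ forcing: 5.35 × ln(340/287) = 5.35 × 0.169463 = 0.90663 W/m².
Set 0.036(√M − √714) = 0.90663: √M = 0.90663/0.036 + √714 = 25.1842 + 26.7208 = 51.9050.
M = (51.9050)² = 2694.13 ppb.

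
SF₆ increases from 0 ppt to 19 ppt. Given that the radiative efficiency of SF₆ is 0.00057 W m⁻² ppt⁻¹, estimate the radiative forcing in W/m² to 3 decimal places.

ΔF = 0.011 W/m²

SF₆: ΔF = 0.00057 × (19 − 0) = 0.00057 × 19 = 0.0108 W/m².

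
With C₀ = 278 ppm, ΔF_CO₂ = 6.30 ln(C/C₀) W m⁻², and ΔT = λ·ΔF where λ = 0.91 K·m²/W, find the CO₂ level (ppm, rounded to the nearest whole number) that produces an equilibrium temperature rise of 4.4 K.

Required forcing: ΔF = ΔT/λ = 4.4/0.91 = 4.8352 W/m².
Then ln(C/278) = ΔF/6.30 = 4.8352/6.30 = 0.76749.
So C = 278 × e^0.76749 = 278 × 2.15435 = 598.91 ppm.

C ≈ 599 ppm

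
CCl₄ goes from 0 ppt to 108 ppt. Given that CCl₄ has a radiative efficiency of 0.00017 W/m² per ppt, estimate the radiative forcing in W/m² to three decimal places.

ΔF = 0.018 W/m²

CCl₄: ΔF = 0.00017 × (108 − 0) = 0.00017 × 108 = 0.0184 W/m².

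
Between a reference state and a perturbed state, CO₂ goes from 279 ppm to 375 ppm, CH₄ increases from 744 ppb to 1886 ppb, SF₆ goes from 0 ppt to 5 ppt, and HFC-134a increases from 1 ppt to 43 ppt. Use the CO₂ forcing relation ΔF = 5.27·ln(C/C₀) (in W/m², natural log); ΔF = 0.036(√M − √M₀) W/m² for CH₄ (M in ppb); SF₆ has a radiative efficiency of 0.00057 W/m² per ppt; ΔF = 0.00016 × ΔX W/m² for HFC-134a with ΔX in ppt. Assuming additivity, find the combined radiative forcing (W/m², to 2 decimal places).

CO₂: 5.27 × ln(375/279) = 5.27 × ln(1.34409) = 5.27 × 0.29572 = 1.5584 W/m².
CH₄: 0.036 × (√1886 − √744) = 0.036 × (43.4281 − 27.2764) = 0.036 × 16.1517 = 0.5815 W/m².
SF₆: ΔF = 0.00057 × (5 − 0) = 0.00057 × 5 = 0.0029 W/m².
HFC-134a: ΔF = 0.00016 × (43 − 1) = 0.00016 × 42 = 0.0067 W/m².
Total ΔF = 1.5584 + 0.5815 + 0.0029 + 0.0067 = 2.1495 W/m².

ΔF = 2.15 W/m²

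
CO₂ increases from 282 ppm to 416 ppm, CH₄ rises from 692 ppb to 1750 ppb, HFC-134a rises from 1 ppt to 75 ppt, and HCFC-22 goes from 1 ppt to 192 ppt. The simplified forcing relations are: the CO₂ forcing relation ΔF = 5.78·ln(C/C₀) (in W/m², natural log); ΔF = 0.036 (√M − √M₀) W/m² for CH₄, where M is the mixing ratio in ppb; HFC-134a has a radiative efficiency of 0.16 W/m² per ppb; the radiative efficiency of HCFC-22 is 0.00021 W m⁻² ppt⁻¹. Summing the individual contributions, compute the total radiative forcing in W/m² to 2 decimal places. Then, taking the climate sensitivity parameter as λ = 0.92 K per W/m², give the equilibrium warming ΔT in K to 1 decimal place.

CO₂: 5.78 × ln(416/282) = 5.78 × ln(1.47518) = 5.78 × 0.38878 = 2.2471 W/m².
CH₄: 0.036 × (√1750 − √692) = 0.036 × (41.8330 − 26.3059) = 0.036 × 15.5271 = 0.5590 W/m².
HFC-134a: Δ = 75 − 1 = 74 ppt = 0.074 ppb; ΔF = 0.16 × 0.074 = 0.0118 W/m².
HCFC-22: ΔF = 0.00021 × (192 − 1) = 0.00021 × 191 = 0.0401 W/m².
Total ΔF = 2.2471 + 0.5590 + 0.0118 + 0.0401 = 2.8580 W/m².
ΔT = λ ΔF = 0.92 × 2.86 = 2.6312 K.

ΔF = 2.86 W/m²; ΔT = 2.6 K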